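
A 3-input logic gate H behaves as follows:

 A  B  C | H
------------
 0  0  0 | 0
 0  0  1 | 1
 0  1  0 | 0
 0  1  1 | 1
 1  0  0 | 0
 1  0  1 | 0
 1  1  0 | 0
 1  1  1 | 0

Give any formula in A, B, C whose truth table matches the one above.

H(A, B, C) = ((NOT A AND NOT B) AND C) OR ((NOT A AND B) AND C)

H=1 on 2 inputs: (0,0,1), (0,1,1). Reading each as a conjunction of literals (¬A·¬B·C, ¬A·B·C) and taking the OR gives the canonical DNF.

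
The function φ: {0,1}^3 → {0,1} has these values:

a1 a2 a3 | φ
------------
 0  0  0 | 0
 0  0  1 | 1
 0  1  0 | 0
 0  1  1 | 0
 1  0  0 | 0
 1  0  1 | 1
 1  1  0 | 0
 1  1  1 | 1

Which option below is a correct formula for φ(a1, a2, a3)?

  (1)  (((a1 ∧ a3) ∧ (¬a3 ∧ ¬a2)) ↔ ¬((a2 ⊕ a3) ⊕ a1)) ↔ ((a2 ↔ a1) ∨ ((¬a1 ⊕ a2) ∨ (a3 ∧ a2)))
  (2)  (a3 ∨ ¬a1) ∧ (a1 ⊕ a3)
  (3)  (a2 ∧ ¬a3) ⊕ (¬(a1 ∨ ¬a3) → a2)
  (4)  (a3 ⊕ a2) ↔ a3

1

(2) disagrees with φ on (0,1,1) (formula → 1, table → 0); rule it out.
(3) disagrees with φ on (0,0,0) (formula → 1, table → 0); rule it out.
(4) disagrees with φ on (0,0,0) (formula → 1, table → 0); rule it out.
That leaves (1). Evaluating it on every row reproduces the table of φ exactly.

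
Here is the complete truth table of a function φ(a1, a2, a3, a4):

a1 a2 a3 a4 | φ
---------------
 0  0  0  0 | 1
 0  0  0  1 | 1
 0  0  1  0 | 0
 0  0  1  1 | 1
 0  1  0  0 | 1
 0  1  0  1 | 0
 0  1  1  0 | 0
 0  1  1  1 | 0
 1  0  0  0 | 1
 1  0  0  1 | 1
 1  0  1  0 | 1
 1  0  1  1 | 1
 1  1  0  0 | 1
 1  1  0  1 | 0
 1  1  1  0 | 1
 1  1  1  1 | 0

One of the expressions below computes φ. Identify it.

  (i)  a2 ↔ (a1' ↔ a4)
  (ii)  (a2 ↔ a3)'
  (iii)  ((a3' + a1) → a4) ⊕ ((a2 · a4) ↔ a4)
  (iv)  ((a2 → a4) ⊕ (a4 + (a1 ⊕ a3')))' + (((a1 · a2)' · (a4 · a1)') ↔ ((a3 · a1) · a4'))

(i): at (0,0,0,1) it gives 0, but φ = 1 — eliminated.
(ii): at (0,0,0,0) it gives 0, but φ = 1 — eliminated.
(iv): at (0,1,0,0) it gives 0, but φ = 1 — eliminated.
(iii) is the remaining candidate, and it agrees with φ on all 16 inputs.

iii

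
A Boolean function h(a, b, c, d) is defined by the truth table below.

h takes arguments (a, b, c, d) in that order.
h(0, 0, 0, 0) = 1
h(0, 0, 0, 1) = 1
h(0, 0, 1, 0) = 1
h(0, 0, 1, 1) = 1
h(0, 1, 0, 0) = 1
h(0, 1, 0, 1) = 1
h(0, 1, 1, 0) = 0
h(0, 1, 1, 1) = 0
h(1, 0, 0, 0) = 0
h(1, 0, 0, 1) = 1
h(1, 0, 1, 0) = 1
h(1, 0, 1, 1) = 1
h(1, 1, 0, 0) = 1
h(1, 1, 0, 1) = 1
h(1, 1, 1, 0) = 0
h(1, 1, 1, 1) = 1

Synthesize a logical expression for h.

There are just 4 zero rows: (0,1,1,0), (0,1,1,1), (1,0,0,0), (1,1,1,0). Their minterms are ¬a·b·c·¬d, ¬a·b·c·d, a·¬b·¬c·¬d, a·b·c·¬d; the OR of those covers precisely the 0-outputs, and negating it yields h.

h(a, b, c, d) = not ((((((not a and b) and c) and not d) or (((not a and b) and c) and d)) or (((a and not b) and not c) and not d)) or (((a and b) and c) and not d))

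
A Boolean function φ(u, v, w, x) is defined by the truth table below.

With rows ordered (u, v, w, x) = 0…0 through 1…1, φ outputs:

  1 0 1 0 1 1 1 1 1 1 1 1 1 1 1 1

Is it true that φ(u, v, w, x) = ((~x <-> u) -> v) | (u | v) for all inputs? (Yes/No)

Test each input against both φ and the formula:
  u=0, v=0, w=0, x=0: formula gives 1, φ = 1 ✓
  u=0, v=0, w=0, x=1: formula gives 0, φ = 0 ✓
  u=0, v=0, w=1, x=0: formula gives 1, φ = 1 ✓
  u=0, v=0, w=1, x=1: formula gives 0, φ = 0 ✓
  …and likewise for the remaining 12 rows.
All 16 rows match — the expression computes φ exactly.

Yes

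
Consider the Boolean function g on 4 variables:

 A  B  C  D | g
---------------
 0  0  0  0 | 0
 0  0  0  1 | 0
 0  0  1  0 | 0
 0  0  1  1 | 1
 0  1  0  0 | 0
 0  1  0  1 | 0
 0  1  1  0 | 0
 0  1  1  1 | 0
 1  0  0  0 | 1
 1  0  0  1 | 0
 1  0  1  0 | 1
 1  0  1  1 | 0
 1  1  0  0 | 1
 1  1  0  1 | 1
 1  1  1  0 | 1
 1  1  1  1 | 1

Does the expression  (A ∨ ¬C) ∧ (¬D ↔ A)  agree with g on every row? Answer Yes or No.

No

Check the formula against g row by row:
  A=0, B=0, C=0, D=0: formula gives 0, g = 0 ✓
  A=0, B=0, C=0, D=1: formula gives 1, but g = 0 ✗
A single disagreement suffices: at (0,0,0,1) they differ, so the formula does not compute g.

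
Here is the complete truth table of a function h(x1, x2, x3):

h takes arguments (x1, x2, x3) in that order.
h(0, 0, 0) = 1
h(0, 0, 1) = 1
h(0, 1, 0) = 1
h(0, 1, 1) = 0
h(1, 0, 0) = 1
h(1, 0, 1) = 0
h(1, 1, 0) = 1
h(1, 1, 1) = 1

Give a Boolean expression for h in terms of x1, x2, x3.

The 0-rows are (0,1,1), (1,0,1). Take each as a conjunction (¬x1·x2·x3, x1·¬x2·x3), form their disjunction, and complement — that gives a formula that is 1 everywhere h is.

h(x1, x2, x3) = not (((not x1 and x2) and x3) or ((x1 and not x2) and x3))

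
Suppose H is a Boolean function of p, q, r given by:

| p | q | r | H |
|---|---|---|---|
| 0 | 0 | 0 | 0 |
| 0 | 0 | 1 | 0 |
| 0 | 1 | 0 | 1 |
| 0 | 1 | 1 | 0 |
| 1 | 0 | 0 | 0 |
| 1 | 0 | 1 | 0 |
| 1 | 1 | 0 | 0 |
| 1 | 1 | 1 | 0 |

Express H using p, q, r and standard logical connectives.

H is 1 on exactly one input, (0,1,0), whose minterm is ¬p·q·¬r. So H is just that conjunction.

H(p, q, r) = (not p and q) and not r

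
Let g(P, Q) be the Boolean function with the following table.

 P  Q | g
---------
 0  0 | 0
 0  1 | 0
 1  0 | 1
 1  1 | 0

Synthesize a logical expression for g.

Only row (1,0) gives 1. That row's minterm P·¬Q is g directly.

g(P, Q) = P and not Q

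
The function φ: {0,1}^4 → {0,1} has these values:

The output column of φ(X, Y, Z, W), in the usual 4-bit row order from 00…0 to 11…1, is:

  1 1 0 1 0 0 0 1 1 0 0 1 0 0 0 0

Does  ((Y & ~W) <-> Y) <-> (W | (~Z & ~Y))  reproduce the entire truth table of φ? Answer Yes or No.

No

Check the formula against φ row by row:
  X=0, Y=0, Z=0, W=0: formula gives 1, φ = 1 ✓
  X=0, Y=0, Z=0, W=1: formula gives 1, φ = 1 ✓
  X=0, Y=0, Z=1, W=0: formula gives 0, φ = 0 ✓
  X=0, Y=0, Z=1, W=1: formula gives 1, φ = 1 ✓
  …
  X=0, Y=1, Z=1, W=1: formula gives 0, but φ = 1 ✗
A single disagreement suffices: at (0,1,1,1) they differ, so the formula does not compute φ.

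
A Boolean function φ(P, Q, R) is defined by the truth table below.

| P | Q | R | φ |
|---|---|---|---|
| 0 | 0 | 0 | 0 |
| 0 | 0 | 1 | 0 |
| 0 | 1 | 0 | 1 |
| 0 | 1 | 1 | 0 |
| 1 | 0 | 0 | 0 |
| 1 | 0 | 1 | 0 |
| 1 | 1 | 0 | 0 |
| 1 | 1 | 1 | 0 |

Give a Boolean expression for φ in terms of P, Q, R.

φ(P, Q, R) = (P' · Q) · R'

Only row (0,1,0) gives 1. That row's minterm ¬P·Q·¬R is φ directly.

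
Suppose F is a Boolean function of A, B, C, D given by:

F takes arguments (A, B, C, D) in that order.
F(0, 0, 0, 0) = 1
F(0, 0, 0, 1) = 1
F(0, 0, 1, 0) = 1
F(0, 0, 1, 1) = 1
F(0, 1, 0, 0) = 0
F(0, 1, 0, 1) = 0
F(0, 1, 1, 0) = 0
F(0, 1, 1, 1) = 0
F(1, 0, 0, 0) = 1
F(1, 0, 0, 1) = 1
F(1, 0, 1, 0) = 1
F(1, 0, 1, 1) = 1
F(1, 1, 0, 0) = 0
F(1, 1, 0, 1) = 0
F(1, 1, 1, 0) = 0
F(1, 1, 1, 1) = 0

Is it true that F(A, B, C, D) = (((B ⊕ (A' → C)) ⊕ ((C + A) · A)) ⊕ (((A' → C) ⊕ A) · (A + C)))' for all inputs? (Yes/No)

Yes

Test each input against both F and the formula:
  A=0, B=0, C=0, D=0: formula gives 1, F = 1 ✓
  A=0, B=0, C=0, D=1: formula gives 1, F = 1 ✓
  A=0, B=0, C=1, D=0: formula gives 1, F = 1 ✓
  A=0, B=0, C=1, D=1: formula gives 1, F = 1 ✓
  …and likewise for the remaining 12 rows.
Every row agrees, so the formula is equivalent.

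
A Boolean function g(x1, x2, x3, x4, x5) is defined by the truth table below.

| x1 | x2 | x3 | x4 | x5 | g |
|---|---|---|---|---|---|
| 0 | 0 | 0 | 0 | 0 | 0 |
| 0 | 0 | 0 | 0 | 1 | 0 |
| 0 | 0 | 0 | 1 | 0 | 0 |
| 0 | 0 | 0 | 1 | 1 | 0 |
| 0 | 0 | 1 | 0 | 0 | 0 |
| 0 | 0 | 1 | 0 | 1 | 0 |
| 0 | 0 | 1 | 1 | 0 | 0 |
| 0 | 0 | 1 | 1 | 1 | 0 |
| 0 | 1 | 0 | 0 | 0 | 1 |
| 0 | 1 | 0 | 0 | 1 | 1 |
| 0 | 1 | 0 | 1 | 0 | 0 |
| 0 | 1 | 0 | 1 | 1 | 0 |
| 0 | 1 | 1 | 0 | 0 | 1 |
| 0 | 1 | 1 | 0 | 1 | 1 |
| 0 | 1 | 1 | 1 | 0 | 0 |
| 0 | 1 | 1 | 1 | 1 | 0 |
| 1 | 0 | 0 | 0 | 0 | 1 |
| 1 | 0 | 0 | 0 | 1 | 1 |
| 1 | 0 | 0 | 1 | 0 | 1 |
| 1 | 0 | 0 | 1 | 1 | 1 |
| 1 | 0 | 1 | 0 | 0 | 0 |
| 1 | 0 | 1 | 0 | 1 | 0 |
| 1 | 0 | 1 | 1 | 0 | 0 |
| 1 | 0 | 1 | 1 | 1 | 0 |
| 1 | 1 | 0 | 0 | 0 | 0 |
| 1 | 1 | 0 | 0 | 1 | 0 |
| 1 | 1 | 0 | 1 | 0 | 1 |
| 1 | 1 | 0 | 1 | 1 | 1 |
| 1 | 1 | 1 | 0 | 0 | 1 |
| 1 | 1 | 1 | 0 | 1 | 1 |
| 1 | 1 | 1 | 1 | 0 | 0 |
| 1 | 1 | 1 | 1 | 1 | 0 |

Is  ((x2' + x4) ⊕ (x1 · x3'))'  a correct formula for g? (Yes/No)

Evaluate ((x2' + x4) ⊕ (x1 · x3'))' on each row and compare to g:
  x1=0, x2=0, x3=0, x4=0, x5=0: formula gives 0, g = 0 ✓
  x1=0, x2=0, x3=0, x4=0, x5=1: formula gives 0, g = 0 ✓
  x1=0, x2=0, x3=0, x4=1, x5=0: formula gives 0, g = 0 ✓
  x1=0, x2=0, x3=0, x4=1, x5=1: formula gives 0, g = 0 ✓
  …and likewise for the remaining 28 rows.
Every row agrees, so the formula is equivalent.

Yes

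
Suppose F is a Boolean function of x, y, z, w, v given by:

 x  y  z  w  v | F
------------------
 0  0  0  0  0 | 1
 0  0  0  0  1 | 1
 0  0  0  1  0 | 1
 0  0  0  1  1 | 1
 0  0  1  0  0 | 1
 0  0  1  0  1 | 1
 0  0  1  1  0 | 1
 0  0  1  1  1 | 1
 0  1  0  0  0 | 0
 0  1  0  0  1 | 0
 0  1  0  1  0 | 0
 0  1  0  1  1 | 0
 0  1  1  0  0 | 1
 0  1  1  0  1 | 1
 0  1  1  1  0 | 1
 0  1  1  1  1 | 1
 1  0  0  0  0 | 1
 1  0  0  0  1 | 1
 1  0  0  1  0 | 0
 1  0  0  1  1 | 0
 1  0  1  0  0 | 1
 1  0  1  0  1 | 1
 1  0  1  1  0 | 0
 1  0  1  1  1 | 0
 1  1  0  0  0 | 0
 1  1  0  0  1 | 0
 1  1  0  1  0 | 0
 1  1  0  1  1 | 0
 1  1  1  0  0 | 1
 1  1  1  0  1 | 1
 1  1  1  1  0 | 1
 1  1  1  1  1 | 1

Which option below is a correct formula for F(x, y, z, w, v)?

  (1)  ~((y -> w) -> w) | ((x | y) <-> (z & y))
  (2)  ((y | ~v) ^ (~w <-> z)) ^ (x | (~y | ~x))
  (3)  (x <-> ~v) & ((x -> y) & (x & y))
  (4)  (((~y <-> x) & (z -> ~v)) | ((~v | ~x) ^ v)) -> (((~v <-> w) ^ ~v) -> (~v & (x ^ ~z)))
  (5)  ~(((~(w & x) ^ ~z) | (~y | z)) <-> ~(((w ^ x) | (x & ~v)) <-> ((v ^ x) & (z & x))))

(2) fails at (0,0,0,0,0): the formula yields 0, F is 1.
(3) fails at (0,0,0,0,0): the formula yields 0, F is 1.
(4) fails at (0,0,1,0,0): the formula yields 0, F is 1.
(5) fails at (0,0,0,1,0): the formula yields 0, F is 1.
(1) is the remaining candidate, and it agrees with F on all 32 inputs.

1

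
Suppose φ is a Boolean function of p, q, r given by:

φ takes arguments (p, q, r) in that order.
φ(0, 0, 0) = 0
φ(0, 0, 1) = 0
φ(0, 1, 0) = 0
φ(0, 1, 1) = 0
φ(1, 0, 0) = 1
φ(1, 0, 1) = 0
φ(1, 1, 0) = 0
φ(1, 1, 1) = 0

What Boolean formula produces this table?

Only row (1,0,0) gives 1. That row's minterm p·¬q·¬r is φ directly.

φ(p, q, r) = (p · q') · r'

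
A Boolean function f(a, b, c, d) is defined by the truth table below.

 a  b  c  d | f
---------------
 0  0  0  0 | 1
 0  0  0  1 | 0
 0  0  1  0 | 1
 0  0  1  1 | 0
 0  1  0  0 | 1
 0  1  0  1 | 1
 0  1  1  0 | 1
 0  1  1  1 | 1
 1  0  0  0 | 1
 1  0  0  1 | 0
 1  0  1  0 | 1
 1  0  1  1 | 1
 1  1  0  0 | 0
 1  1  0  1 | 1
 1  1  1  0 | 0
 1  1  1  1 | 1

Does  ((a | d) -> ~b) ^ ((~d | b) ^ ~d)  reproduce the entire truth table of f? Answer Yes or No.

Evaluate ((a | d) -> ~b) ^ ((~d | b) ^ ~d) on each row and compare to f:
  a=0, b=0, c=0, d=0: formula gives 1, f = 1 ✓
  a=0, b=0, c=0, d=1: formula gives 1, but f = 0 ✗
A single disagreement suffices: at (0,0,0,1) they differ, so the formula does not compute f.

No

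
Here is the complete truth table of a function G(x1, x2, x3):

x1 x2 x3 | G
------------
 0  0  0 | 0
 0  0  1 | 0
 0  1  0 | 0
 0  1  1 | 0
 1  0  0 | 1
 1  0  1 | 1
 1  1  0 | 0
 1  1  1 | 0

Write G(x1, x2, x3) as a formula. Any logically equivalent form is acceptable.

G(x1, x2, x3) = ((x1 AND NOT x2) AND NOT x3) OR ((x1 AND NOT x2) AND x3)

G=1 on 2 inputs: (1,0,0), (1,0,1). Reading each as a conjunction of literals (x1·¬x2·¬x3, x1·¬x2·x3) and taking the OR gives the canonical DNF.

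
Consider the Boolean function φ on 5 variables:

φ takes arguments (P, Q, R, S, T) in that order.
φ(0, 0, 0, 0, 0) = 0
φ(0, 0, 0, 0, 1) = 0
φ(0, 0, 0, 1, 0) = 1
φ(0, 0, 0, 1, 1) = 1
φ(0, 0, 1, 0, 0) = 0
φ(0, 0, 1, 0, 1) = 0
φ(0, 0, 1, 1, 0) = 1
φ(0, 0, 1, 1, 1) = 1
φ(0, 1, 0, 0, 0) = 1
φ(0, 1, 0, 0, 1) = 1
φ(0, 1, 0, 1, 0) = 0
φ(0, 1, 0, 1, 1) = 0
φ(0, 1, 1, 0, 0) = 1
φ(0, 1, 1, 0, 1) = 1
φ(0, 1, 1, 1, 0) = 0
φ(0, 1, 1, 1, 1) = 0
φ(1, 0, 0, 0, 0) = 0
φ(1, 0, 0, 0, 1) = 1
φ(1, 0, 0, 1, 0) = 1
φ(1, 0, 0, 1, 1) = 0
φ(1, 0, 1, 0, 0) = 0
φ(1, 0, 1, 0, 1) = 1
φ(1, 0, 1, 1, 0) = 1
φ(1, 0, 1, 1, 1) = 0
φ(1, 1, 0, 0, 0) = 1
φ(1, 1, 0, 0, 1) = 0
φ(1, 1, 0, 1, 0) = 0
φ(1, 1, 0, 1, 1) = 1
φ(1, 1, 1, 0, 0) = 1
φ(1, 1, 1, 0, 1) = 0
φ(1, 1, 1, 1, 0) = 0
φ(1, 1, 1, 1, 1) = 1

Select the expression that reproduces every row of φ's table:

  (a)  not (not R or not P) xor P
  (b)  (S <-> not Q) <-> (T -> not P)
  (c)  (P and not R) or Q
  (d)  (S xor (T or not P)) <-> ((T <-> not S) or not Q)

b

(a) disagrees with φ on (0,0,0,1,0) (formula → 0, table → 1); rule it out.
(c) disagrees with φ on (0,0,0,1,0) (formula → 0, table → 1); rule it out.
(d) disagrees with φ on (0,0,0,0,0) (formula → 1, table → 0); rule it out.
(b) is the remaining candidate, and it agrees with φ on all 32 inputs.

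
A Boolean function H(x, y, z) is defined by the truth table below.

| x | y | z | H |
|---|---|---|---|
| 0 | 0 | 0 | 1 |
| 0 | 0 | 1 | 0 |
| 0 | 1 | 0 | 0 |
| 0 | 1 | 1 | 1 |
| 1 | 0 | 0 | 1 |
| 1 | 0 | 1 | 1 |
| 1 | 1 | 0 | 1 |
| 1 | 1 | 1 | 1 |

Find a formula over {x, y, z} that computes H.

There are just 2 zero rows: (0,0,1), (0,1,0). Their minterms are ¬x·¬y·z, ¬x·y·¬z; the OR of those covers precisely the 0-outputs, and negating it yields H.

H(x, y, z) = NOT (((NOT x AND NOT y) AND z) OR ((NOT x AND y) AND NOT z))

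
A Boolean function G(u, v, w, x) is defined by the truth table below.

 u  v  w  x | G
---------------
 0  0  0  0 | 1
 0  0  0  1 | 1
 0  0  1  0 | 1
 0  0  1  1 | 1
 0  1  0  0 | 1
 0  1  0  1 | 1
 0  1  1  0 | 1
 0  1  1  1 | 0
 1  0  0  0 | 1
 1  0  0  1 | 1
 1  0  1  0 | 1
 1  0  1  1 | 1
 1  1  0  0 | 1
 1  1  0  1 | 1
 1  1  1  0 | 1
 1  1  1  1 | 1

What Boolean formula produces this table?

G(u, v, w, x) = ¬(((¬u ∧ v) ∧ w) ∧ x)

G is 0 on exactly one input, (0,1,1,1), whose minterm is ¬u·v·w·x. So G is the negation of that single conjunction.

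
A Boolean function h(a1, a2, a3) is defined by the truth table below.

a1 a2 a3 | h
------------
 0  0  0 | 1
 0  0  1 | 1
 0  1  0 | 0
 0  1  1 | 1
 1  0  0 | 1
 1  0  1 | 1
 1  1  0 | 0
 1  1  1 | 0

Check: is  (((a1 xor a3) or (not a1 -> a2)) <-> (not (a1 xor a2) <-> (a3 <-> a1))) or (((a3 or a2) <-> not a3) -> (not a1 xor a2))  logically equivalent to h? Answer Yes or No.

Evaluate (((a1 xor a3) or (not a1 -> a2)) <-> (not (a1 xor a2) <-> (a3 <-> a1))) or (((a3 or a2) <-> not a3) -> (not a1 xor a2)) on each row and compare to h:
  a1=0, a2=0, a3=0: formula gives 1, h = 1 ✓
  a1=0, a2=0, a3=1: formula gives 1, h = 1 ✓
  a1=0, a2=1, a3=0: formula gives 0, h = 0 ✓
  a1=0, a2=1, a3=1: formula gives 1, h = 1 ✓
  a1=1, a2=0, a3=0: formula gives 1, h = 1 ✓
  …
  a1=1, a2=1, a3=0: formula gives 1, but h = 0 ✗
Row (1,1,0) is a counterexample, so the formula is not equivalent to h.

No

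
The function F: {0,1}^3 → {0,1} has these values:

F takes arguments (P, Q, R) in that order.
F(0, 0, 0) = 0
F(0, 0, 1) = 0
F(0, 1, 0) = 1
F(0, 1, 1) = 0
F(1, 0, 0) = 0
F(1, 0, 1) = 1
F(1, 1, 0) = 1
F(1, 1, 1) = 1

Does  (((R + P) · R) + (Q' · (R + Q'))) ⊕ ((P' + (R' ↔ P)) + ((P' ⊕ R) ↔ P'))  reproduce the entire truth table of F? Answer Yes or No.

Yes

Evaluate (((R + P) · R) + (Q' · (R + Q'))) ⊕ ((P' + (R' ↔ P)) + ((P' ⊕ R) ↔ P')) on each row and compare to F:
  P=0, Q=0, R=0: formula gives 0, F = 0 ✓
  P=0, Q=0, R=1: formula gives 0, F = 0 ✓
  P=0, Q=1, R=0: formula gives 1, F = 1 ✓
  P=0, Q=1, R=1: formula gives 0, F = 0 ✓
  P=1, Q=0, R=0: formula gives 0, F = 0 ✓
  … (the remaining 3 rows also agree.)
Every row agrees, so the formula is equivalent.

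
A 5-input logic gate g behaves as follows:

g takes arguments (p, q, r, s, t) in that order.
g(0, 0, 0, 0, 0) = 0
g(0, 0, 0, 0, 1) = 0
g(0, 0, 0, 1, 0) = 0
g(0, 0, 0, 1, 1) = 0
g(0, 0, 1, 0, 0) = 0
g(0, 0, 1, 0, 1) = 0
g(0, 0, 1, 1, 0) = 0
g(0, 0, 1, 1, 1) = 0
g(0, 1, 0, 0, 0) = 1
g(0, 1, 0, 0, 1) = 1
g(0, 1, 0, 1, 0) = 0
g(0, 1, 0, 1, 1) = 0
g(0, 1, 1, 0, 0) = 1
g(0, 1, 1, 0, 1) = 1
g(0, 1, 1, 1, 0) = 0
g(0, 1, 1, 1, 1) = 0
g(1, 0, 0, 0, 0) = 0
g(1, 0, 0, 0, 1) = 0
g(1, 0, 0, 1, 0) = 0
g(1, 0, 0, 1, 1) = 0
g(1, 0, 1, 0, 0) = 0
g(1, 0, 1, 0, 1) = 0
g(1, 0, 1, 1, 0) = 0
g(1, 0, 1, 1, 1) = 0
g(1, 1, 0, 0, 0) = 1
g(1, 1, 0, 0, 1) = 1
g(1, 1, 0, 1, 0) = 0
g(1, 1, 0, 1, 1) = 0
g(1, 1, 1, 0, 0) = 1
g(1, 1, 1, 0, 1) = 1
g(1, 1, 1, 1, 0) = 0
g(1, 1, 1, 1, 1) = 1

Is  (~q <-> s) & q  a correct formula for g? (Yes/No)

Check the formula against g row by row:
  p=0, q=0, r=0, s=0, t=0: formula gives 0, g = 0 ✓
  p=0, q=0, r=0, s=0, t=1: formula gives 0, g = 0 ✓
  p=0, q=0, r=0, s=1, t=0: formula gives 0, g = 0 ✓
  p=0, q=0, r=0, s=1, t=1: formula gives 0, g = 0 ✓
  …
  p=1, q=1, r=1, s=1, t=1: formula gives 0, but g = 1 ✗
Since they disagree at (1,1,1,1,1), the expression is not a correct formula for g.

No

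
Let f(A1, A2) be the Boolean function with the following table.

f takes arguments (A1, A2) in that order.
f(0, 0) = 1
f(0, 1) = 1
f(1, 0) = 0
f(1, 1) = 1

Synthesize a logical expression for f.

f(A1, A2) = A1 → A2

This is A1 → A2 (false only at 1,0).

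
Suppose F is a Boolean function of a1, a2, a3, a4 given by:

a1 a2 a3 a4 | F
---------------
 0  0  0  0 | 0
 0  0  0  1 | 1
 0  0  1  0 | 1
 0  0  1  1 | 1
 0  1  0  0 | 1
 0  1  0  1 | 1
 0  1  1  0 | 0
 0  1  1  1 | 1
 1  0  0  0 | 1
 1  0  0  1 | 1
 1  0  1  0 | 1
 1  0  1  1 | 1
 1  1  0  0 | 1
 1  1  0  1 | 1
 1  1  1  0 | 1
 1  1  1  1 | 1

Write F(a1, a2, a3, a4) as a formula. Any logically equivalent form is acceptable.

F is 0 on only 2 rows — (0,0,0,0), (0,1,1,0). Writing each as a minterm (¬a1·¬a2·¬a3·¬a4, ¬a1·a2·a3·¬a4) and OR-ing them characterizes exactly where F=0, so F is the negation of that disjunction.

F(a1, a2, a3, a4) = ¬((((¬a1 ∧ ¬a2) ∧ ¬a3) ∧ ¬a4) ∨ (((¬a1 ∧ a2) ∧ a3) ∧ ¬a4))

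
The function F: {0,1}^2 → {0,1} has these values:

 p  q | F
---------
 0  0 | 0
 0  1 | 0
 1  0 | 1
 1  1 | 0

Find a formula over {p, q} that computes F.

1 only at (1,0): p AND NOT q.

F(p, q) = p · q'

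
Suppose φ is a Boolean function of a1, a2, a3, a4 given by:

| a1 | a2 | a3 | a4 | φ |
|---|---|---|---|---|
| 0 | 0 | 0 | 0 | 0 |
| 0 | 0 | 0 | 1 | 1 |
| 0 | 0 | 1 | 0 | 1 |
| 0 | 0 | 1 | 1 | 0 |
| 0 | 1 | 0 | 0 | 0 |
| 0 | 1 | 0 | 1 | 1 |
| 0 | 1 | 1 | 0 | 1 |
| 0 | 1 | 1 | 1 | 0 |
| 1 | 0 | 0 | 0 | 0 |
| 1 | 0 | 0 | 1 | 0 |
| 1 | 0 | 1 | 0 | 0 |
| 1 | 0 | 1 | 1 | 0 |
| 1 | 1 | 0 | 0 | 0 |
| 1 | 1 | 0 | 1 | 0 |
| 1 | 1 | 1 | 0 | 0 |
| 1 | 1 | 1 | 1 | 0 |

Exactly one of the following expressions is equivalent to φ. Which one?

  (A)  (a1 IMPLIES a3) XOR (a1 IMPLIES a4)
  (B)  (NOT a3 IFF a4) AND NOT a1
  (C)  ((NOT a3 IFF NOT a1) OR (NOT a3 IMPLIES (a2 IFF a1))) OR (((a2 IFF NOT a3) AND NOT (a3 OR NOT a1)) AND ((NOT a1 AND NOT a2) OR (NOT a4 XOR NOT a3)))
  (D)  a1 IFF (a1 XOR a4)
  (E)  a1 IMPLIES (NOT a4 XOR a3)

(A) fails at (0,0,0,1): the formula yields 0, φ is 1.
(C) fails at (0,0,0,0): the formula yields 1, φ is 0.
(D) fails at (0,0,0,0): the formula yields 1, φ is 0.
(E) fails at (0,0,0,0): the formula yields 1, φ is 0.
Only (B) survives; checking it on all 16 rows confirms it matches φ.

B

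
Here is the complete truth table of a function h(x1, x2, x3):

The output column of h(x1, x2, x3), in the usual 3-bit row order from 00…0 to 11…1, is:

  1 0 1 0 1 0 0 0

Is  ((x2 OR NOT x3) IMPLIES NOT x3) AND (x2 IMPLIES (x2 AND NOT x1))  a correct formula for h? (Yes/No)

No

Evaluate ((x2 OR NOT x3) IMPLIES NOT x3) AND (x2 IMPLIES (x2 AND NOT x1)) on each row and compare to h:
  x1=0, x2=0, x3=0: formula gives 1, h = 1 ✓
  x1=0, x2=0, x3=1: formula gives 1, but h = 0 ✗
Since they disagree at (0,0,1), the expression is not a correct formula for h.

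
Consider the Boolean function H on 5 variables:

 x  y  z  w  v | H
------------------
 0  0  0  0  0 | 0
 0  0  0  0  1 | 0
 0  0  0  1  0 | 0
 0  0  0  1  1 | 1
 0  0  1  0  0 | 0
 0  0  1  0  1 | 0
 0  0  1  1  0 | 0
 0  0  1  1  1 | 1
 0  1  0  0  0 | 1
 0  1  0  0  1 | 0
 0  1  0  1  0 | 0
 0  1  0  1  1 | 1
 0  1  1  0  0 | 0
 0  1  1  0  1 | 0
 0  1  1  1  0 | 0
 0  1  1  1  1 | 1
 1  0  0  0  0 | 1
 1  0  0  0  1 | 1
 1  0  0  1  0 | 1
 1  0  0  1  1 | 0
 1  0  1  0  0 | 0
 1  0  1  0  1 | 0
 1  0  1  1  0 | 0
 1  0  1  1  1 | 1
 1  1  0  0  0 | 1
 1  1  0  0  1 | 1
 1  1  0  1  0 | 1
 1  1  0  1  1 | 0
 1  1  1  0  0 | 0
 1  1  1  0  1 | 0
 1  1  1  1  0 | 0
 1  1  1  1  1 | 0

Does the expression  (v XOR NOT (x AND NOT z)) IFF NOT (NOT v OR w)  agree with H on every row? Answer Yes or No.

No

Evaluate (v XOR NOT (x AND NOT z)) IFF NOT (NOT v OR w) on each row and compare to H:
  x=0, y=0, z=0, w=0, v=0: formula gives 0, H = 0 ✓
  x=0, y=0, z=0, w=0, v=1: formula gives 0, H = 0 ✓
  x=0, y=0, z=0, w=1, v=0: formula gives 0, H = 0 ✓
  x=0, y=0, z=0, w=1, v=1: formula gives 1, H = 1 ✓
  …
  x=0, y=1, z=0, w=0, v=0: formula gives 0, but H = 1 ✗
Row (0,1,0,0,0) is a counterexample, so the formula is not equivalent to H.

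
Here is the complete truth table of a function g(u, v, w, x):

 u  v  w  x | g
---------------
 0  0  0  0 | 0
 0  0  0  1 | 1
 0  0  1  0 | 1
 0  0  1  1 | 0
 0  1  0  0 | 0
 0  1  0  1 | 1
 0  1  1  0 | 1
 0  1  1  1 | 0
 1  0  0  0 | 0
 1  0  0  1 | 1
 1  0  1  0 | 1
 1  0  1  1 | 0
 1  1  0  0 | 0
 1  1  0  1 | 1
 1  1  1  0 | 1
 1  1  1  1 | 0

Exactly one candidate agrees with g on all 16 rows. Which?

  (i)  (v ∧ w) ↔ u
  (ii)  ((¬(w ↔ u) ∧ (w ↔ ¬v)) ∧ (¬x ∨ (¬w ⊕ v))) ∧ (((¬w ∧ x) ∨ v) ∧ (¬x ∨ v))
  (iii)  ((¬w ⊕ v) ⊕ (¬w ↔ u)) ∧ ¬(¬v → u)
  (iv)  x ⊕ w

iv

(i) fails at (0,0,0,0): the formula yields 1, g is 0.
(ii) fails at (0,0,0,1): the formula yields 0, g is 1.
(iii) fails at (0,0,0,0): the formula yields 1, g is 0.
Only (iv) survives; checking it on all 16 rows confirms it matches g.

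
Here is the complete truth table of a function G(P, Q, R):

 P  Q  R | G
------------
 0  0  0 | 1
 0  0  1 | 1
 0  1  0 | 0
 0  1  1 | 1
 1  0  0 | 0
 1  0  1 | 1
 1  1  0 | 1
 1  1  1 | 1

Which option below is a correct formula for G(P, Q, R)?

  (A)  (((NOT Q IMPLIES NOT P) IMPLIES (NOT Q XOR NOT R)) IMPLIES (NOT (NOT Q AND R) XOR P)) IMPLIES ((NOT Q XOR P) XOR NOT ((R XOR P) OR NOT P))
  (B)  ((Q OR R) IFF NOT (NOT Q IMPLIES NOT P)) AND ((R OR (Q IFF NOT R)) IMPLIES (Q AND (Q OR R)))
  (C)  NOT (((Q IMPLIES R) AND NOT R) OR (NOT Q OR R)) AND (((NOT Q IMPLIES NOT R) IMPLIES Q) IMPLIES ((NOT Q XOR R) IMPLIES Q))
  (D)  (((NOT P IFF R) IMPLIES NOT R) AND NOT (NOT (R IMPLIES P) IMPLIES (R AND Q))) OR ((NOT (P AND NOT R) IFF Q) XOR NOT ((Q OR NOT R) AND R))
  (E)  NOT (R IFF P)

D

(A) fails at (0,1,1): the formula yields 0, G is 1.
(B) fails at (0,0,1): the formula yields 0, G is 1.
(C) fails at (0,0,0): the formula yields 0, G is 1.
(E) fails at (0,0,0): the formula yields 0, G is 1.
Only (D) survives; checking it on all 8 rows confirms it matches G.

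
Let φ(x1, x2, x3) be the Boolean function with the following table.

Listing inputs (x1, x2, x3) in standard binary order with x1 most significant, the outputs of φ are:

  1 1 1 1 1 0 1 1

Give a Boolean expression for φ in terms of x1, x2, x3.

φ(x1, x2, x3) = ¬((x1 ∧ ¬x2) ∧ x3)

Only row (1,0,1) gives 0. So φ is 1 everywhere except there — the complement of the minterm x1·¬x2·x3.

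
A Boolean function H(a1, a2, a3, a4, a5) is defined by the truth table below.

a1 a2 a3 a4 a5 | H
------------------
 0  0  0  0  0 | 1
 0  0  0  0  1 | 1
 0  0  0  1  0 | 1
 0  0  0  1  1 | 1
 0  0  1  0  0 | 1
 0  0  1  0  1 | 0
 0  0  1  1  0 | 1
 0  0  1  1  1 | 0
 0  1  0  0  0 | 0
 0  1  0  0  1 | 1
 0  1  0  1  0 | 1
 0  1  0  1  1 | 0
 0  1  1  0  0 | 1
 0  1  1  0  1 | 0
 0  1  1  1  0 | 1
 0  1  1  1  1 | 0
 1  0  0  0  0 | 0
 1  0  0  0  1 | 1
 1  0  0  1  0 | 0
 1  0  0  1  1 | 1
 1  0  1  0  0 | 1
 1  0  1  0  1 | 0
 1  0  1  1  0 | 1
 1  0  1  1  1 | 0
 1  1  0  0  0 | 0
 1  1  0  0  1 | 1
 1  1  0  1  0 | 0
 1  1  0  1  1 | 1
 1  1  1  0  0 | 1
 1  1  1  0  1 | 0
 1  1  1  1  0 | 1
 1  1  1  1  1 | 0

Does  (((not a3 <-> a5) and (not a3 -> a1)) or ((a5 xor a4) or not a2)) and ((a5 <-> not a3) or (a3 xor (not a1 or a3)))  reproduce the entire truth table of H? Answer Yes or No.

Yes

Check the formula against H row by row:
  a1=0, a2=0, a3=0, a4=0, a5=0: formula gives 1, H = 1 ✓
  a1=0, a2=0, a3=0, a4=0, a5=1: formula gives 1, H = 1 ✓
  a1=0, a2=0, a3=0, a4=1, a5=0: formula gives 1, H = 1 ✓
  a1=0, a2=0, a3=0, a4=1, a5=1: formula gives 1, H = 1 ✓
  … (the remaining 28 rows also agree.)
All 32 rows match — the expression computes H exactly.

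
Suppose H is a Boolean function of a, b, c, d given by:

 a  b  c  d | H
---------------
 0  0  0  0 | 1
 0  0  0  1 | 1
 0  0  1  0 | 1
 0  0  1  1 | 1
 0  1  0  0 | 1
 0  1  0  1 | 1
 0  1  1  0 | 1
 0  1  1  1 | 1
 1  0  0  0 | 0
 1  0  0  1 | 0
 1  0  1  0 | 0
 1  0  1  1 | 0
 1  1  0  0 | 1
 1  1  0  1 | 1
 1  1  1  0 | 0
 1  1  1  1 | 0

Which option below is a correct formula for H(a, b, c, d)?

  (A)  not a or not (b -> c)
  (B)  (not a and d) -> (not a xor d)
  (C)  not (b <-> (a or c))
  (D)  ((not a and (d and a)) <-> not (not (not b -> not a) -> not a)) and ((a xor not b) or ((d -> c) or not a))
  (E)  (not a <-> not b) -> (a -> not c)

A

(B): at (0,0,0,1) it gives 0, but H = 1 — eliminated.
(C): at (0,0,0,0) it gives 0, but H = 1 — eliminated.
(D): at (1,1,1,0) it gives 1, but H = 0 — eliminated.
(E): at (1,0,0,0) it gives 1, but H = 0 — eliminated.
That leaves (A). Evaluating it on every row reproduces the table of H exactly.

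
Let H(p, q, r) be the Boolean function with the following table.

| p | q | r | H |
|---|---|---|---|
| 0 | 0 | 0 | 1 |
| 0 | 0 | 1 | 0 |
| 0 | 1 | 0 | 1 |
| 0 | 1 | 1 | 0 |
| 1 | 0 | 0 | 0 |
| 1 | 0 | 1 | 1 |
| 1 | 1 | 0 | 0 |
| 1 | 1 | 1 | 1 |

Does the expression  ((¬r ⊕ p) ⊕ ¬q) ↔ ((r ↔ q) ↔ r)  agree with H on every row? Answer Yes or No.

Test each input against both H and the formula:
  p=0, q=0, r=0: formula gives 1, H = 1 ✓
  p=0, q=0, r=1: formula gives 0, H = 0 ✓
  p=0, q=1, r=0: formula gives 1, H = 1 ✓
  p=0, q=1, r=1: formula gives 0, H = 0 ✓
  p=1, q=0, r=0: formula gives 0, H = 0 ✓
  … (the remaining 3 rows also agree.)
Every row agrees, so the formula is equivalent.

Yes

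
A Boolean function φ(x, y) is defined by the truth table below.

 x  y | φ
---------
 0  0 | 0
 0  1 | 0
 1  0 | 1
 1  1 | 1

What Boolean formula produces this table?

φ(x, y) = x

The output simply equals x.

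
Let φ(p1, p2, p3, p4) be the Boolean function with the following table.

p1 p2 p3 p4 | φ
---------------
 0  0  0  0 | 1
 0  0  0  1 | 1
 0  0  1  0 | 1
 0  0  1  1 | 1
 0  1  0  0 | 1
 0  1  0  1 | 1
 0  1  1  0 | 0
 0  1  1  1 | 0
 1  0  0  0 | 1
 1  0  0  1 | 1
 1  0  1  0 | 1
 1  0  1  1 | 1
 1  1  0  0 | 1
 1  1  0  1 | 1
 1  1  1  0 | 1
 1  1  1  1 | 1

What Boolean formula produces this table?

There are just 2 zero rows: (0,1,1,0), (0,1,1,1). Their minterms are ¬p1·p2·p3·¬p4, ¬p1·p2·p3·p4; the OR of those covers precisely the 0-outputs, and negating it yields φ.

φ(p1, p2, p3, p4) = ¬((((¬p1 ∧ p2) ∧ p3) ∧ ¬p4) ∨ (((¬p1 ∧ p2) ∧ p3) ∧ p4))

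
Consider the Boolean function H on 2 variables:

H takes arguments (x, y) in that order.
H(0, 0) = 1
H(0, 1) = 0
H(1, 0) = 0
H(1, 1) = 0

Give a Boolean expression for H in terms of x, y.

The output is 1 only when every input is 0 — NOR of all inputs.

H(x, y) = NOT (x OR y)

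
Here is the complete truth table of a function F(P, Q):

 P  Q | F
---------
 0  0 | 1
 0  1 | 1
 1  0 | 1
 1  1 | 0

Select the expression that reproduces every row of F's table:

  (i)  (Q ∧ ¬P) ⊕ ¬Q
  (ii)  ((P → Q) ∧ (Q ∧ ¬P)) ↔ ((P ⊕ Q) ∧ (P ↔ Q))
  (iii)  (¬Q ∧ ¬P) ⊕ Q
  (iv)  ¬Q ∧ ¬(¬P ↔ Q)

(ii): at (0,1) it gives 0, but F = 1 — eliminated.
(iii): at (1,0) it gives 0, but F = 1 — eliminated.
(iv): at (0,1) it gives 0, but F = 1 — eliminated.
Only (i) survives; checking it on all 4 rows confirms it matches F.

i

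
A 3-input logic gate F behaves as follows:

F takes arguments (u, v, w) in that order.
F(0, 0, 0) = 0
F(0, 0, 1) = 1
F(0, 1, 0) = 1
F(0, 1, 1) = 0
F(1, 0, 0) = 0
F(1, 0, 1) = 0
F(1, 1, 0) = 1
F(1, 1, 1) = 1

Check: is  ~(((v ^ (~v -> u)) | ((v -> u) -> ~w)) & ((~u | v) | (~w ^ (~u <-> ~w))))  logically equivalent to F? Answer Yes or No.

No

Check the formula against F row by row:
  u=0, v=0, w=0: formula gives 0, F = 0 ✓
  u=0, v=0, w=1: formula gives 1, F = 1 ✓
  u=0, v=1, w=0: formula gives 0, but F = 1 ✗
A single disagreement suffices: at (0,1,0) they differ, so the formula does not compute F.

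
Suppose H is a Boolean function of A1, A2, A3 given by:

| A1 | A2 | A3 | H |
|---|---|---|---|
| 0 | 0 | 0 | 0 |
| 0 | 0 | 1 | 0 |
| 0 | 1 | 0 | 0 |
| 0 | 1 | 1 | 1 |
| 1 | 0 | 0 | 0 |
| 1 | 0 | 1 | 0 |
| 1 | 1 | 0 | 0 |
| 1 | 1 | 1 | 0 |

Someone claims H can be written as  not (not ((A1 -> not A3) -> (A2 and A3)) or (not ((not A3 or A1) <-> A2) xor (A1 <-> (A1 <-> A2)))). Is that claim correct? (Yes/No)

Yes

Test each input against both H and the formula:
  A1=0, A2=0, A3=0: formula gives 0, H = 0 ✓
  A1=0, A2=0, A3=1: formula gives 0, H = 0 ✓
  A1=0, A2=1, A3=0: formula gives 0, H = 0 ✓
  A1=0, A2=1, A3=1: formula gives 1, H = 1 ✓
  A1=1, A2=0, A3=0: formula gives 0, H = 0 ✓
  … (the remaining 3 rows also agree.)
Every row agrees, so the formula is equivalent.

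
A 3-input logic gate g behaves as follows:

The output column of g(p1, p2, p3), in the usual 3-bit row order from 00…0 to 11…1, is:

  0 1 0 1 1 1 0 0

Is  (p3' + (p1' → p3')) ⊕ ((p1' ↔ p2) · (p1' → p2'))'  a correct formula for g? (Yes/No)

Yes

Check the formula against g row by row:
  p1=0, p2=0, p3=0: formula gives 0, g = 0 ✓
  p1=0, p2=0, p3=1: formula gives 1, g = 1 ✓
  p1=0, p2=1, p3=0: formula gives 0, g = 0 ✓
  p1=0, p2=1, p3=1: formula gives 1, g = 1 ✓
  p1=1, p2=0, p3=0: formula gives 1, g = 1 ✓
  … (the remaining 3 rows also agree.)
No disagreement on any input; they are logically equivalent.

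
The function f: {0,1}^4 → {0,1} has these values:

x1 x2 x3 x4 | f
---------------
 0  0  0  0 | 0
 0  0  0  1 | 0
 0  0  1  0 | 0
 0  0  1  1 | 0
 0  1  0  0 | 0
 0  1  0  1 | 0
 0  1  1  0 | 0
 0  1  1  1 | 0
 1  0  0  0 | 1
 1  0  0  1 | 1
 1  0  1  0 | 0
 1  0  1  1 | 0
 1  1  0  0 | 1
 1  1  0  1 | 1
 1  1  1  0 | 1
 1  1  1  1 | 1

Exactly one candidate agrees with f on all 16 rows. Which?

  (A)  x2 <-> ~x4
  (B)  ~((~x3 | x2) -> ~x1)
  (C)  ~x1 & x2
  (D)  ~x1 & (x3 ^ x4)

B

(A) fails at (0,0,0,1): the formula yields 1, f is 0.
(C) fails at (0,1,0,0): the formula yields 1, f is 0.
(D) fails at (0,0,0,1): the formula yields 1, f is 0.
(B) is the remaining candidate, and it agrees with f on all 16 inputs.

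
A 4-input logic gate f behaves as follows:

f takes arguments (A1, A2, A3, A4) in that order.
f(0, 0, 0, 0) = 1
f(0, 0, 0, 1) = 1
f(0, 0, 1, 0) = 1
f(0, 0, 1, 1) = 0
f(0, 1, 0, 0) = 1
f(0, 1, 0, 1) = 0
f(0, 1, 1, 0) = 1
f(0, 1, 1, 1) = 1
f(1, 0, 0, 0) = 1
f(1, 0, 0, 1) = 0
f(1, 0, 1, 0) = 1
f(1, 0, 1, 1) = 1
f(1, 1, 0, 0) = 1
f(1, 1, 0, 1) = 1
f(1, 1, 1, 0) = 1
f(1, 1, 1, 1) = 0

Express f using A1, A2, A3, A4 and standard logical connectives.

f(A1, A2, A3, A4) = NOT ((((((NOT A1 AND NOT A2) AND A3) AND A4) OR (((NOT A1 AND A2) AND NOT A3) AND A4)) OR (((A1 AND NOT A2) AND NOT A3) AND A4)) OR (((A1 AND A2) AND A3) AND A4))

There are just 4 zero rows: (0,0,1,1), (0,1,0,1), (1,0,0,1), (1,1,1,1). Their minterms are ¬A1·¬A2·A3·A4, ¬A1·A2·¬A3·A4, A1·¬A2·¬A3·A4, A1·A2·A3·A4; the OR of those covers precisely the 0-outputs, and negating it yields f.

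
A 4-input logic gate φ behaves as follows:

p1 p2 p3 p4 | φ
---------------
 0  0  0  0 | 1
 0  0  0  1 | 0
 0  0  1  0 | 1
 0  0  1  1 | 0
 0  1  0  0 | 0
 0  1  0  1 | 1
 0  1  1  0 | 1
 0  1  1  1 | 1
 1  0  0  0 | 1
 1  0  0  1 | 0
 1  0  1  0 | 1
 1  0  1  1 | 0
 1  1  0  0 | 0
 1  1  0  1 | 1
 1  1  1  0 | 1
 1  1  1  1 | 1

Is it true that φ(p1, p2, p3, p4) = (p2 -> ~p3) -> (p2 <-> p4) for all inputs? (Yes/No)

Check the formula against φ row by row:
  p1=0, p2=0, p3=0, p4=0: formula gives 1, φ = 1 ✓
  p1=0, p2=0, p3=0, p4=1: formula gives 0, φ = 0 ✓
  p1=0, p2=0, p3=1, p4=0: formula gives 1, φ = 1 ✓
  p1=0, p2=0, p3=1, p4=1: formula gives 0, φ = 0 ✓
  … (the remaining 12 rows also agree.)
All 16 rows match — the expression computes φ exactly.

Yes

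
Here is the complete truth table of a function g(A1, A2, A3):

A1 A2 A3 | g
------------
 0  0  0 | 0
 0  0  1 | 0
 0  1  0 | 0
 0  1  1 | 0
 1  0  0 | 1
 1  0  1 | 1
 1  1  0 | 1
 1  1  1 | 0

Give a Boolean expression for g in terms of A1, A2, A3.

g(A1, A2, A3) = (((A1 · A2') · A3') + ((A1 · A2') · A3)) + ((A1 · A2) · A3')

g=1 on 3 inputs: (1,0,0), (1,0,1), (1,1,0). Reading each as a conjunction of literals (A1·¬A2·¬A3, A1·¬A2·A3, A1·A2·¬A3) and taking the OR gives the canonical DNF.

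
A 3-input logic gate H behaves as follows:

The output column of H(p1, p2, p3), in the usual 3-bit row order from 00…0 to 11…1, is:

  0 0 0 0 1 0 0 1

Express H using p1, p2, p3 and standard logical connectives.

H(p1, p2, p3) = ((p1 and not p2) and not p3) or ((p1 and p2) and p3)

H=1 on 2 inputs: (1,0,0), (1,1,1). Reading each as a conjunction of literals (p1·¬p2·¬p3, p1·p2·p3) and taking the OR gives the canonical DNF.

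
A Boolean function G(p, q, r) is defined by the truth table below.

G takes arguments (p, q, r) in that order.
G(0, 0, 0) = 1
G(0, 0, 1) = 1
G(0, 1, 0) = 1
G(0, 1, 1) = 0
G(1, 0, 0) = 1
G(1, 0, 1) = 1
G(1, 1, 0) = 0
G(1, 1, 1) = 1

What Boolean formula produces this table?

G(p, q, r) = (((p' · q) · r) + ((p · q) · r'))'

There are just 2 zero rows: (0,1,1), (1,1,0). Their minterms are ¬p·q·r, p·q·¬r; the OR of those covers precisely the 0-outputs, and negating it yields G.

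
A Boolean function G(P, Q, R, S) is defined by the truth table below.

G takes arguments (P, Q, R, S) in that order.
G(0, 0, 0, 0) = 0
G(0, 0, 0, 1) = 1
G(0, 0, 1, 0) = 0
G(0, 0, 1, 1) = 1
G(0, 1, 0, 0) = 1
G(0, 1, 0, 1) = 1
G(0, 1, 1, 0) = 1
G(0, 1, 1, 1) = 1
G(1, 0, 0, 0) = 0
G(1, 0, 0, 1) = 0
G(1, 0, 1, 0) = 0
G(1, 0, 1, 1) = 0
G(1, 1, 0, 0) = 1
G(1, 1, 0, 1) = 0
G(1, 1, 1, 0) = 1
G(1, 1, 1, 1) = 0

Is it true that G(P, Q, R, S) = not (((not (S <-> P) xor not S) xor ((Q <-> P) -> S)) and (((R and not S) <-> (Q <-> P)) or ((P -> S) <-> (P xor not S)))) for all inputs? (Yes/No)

Yes

Test each input against both G and the formula:
  P=0, Q=0, R=0, S=0: formula gives 0, G = 0 ✓
  P=0, Q=0, R=0, S=1: formula gives 1, G = 1 ✓
  P=0, Q=0, R=1, S=0: formula gives 0, G = 0 ✓
  P=0, Q=0, R=1, S=1: formula gives 1, G = 1 ✓
  …and likewise for the remaining 12 rows.
All 16 rows match — the expression computes G exactly.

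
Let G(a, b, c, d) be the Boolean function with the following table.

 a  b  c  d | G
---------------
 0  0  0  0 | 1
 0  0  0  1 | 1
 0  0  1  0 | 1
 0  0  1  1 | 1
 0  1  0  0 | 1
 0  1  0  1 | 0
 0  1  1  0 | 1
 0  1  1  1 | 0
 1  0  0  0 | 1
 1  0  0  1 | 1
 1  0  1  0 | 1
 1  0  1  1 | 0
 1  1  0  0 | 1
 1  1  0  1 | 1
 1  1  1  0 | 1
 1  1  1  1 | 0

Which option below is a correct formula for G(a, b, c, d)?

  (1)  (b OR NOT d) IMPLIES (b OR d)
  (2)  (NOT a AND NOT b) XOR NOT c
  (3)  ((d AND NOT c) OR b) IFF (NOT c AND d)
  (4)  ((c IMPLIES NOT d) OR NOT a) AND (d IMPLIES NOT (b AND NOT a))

(1): at (0,0,0,0) it gives 0, but G = 1 — eliminated.
(2): at (0,0,0,0) it gives 0, but G = 1 — eliminated.
(3): at (0,1,0,0) it gives 0, but G = 1 — eliminated.
That leaves (4). Evaluating it on every row reproduces the table of G exactly.

4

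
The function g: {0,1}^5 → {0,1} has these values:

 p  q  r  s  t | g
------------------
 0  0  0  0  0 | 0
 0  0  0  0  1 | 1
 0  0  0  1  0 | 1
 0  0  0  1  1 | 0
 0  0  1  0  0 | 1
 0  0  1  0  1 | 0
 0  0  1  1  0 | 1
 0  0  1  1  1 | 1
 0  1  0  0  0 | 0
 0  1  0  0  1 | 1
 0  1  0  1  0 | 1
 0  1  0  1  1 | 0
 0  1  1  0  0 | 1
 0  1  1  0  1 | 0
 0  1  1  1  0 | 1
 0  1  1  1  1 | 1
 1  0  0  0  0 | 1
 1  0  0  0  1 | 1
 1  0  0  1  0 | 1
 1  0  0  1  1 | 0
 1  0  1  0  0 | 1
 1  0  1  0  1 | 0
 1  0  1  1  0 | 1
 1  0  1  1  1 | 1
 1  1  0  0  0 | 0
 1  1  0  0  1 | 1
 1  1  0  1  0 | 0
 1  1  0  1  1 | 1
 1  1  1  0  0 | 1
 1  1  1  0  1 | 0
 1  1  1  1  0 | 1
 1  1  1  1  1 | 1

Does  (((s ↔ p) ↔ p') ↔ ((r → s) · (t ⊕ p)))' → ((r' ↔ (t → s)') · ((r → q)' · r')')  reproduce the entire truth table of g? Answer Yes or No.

Check the formula against g row by row:
  p=0, q=0, r=0, s=0, t=0: formula gives 0, g = 0 ✓
  p=0, q=0, r=0, s=0, t=1: formula gives 1, g = 1 ✓
  p=0, q=0, r=0, s=1, t=0: formula gives 1, g = 1 ✓
  p=0, q=0, r=0, s=1, t=1: formula gives 0, g = 0 ✓
  …
  p=1, q=0, r=0, s=1, t=0: formula gives 0, but g = 1 ✗
A single disagreement suffices: at (1,0,0,1,0) they differ, so the formula does not compute g.

No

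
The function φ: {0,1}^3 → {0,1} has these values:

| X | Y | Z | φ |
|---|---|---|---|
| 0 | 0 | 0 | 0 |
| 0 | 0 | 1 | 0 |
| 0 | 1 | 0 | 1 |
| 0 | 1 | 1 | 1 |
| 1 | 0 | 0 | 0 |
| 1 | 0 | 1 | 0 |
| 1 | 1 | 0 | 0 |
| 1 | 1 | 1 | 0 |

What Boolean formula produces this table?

φ(X, Y, Z) = ((NOT X AND Y) AND NOT Z) OR ((NOT X AND Y) AND Z)

Collect the rows where φ=1 — (0,1,0), (0,1,1) — and write one minterm per row: ¬X·Y·¬Z, ¬X·Y·Z. Their union (logical OR) reproduces the table exactly.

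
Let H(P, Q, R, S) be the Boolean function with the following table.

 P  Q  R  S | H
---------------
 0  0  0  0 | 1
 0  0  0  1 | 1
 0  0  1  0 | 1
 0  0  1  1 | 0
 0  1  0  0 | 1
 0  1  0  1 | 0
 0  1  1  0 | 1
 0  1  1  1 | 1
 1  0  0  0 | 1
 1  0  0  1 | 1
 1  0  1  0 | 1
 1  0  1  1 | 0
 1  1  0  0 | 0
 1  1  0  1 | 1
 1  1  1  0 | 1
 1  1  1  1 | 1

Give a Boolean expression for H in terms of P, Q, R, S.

H(P, Q, R, S) = NOT ((((((NOT P AND NOT Q) AND R) AND S) OR (((NOT P AND Q) AND NOT R) AND S)) OR (((P AND NOT Q) AND R) AND S)) OR (((P AND Q) AND NOT R) AND NOT S))

H is 0 on only 4 rows — (0,0,1,1), (0,1,0,1), (1,0,1,1), (1,1,0,0). Writing each as a minterm (¬P·¬Q·R·S, ¬P·Q·¬R·S, P·¬Q·R·S, P·Q·¬R·¬S) and OR-ing them characterizes exactly where H=0, so H is the negation of that disjunction.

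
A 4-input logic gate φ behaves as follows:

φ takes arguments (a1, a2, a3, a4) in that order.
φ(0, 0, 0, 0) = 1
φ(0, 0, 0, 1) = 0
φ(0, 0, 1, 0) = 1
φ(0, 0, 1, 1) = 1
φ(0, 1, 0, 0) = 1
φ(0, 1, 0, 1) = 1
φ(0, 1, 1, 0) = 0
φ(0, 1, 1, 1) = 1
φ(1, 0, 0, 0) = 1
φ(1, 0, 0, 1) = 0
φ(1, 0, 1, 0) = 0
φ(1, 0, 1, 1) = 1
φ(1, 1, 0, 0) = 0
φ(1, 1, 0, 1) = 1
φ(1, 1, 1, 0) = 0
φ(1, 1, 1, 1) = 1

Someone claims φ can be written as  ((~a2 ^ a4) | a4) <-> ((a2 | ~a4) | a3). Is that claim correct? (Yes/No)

No

Evaluate ((~a2 ^ a4) | a4) <-> ((a2 | ~a4) | a3) on each row and compare to φ:
  a1=0, a2=0, a3=0, a4=0: formula gives 1, φ = 1 ✓
  a1=0, a2=0, a3=0, a4=1: formula gives 0, φ = 0 ✓
  a1=0, a2=0, a3=1, a4=0: formula gives 1, φ = 1 ✓
  a1=0, a2=0, a3=1, a4=1: formula gives 1, φ = 1 ✓
  a1=0, a2=1, a3=0, a4=0: formula gives 0, but φ = 1 ✗
Since they disagree at (0,1,0,0), the expression is not a correct formula for φ.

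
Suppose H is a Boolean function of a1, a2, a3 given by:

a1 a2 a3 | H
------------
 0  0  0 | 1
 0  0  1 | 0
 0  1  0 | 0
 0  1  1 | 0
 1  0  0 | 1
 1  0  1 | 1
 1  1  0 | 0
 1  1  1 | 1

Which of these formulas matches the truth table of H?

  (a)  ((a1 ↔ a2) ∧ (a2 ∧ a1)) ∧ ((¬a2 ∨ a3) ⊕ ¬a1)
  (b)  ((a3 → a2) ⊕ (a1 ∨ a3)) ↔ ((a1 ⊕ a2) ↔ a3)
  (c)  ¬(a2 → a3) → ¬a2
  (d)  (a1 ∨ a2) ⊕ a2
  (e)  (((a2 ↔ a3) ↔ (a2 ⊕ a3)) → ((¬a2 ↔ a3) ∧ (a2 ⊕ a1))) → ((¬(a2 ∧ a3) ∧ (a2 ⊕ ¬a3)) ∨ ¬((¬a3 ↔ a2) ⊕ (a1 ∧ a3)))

(a): at (0,0,0) it gives 0, but H = 1 — eliminated.
(c): at (0,0,1) it gives 1, but H = 0 — eliminated.
(d): at (0,0,0) it gives 0, but H = 1 — eliminated.
(e): at (0,1,1) it gives 1, but H = 0 — eliminated.
(b) is the remaining candidate, and it agrees with H on all 8 inputs.

b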